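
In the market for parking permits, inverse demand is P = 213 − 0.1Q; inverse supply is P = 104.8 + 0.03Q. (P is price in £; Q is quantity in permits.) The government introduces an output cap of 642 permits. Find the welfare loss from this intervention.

£2354.11

Competitive equilibrium: 213 − 0.1Q = 104.8 + 0.03Q → Q* = 832.3077, P* = 129.7692.
At Q = 642: demand price = 213 − 0.1·642 = 148.8; supply price = 104.8 + 0.03·642 = 124.06.
ΔQ = 832.3077 − 642 = 190.3077; wedge = 148.8 − 124.06 = 24.74.
The triangle = ½ × 190.3077 × 24.74 = £2354.11.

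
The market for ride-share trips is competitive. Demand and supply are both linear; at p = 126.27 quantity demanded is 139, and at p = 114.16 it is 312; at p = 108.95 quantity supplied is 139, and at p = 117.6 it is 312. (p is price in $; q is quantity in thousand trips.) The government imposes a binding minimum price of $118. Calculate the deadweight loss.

Demand slope = (114.16 − 126.27)/(312 − 139) = −0.07, so p = 136 − 0.07q.
Supply slope = (117.6 − 108.95)/(312 − 139) = 0.05, so p = 102 + 0.05q.
Competitive equilibrium: 136 − 0.07q = 102 + 0.05q → q* = 283.3333, p* = 116.1667.
At the floor p = 118, quantity demanded = (136 − 118)/0.07 = 257.1429.
Sellers' marginal cost at q' = 257.1429: 102 + 0.05·257.1429 = 114.8571.
Δq = 283.3333 − 257.1429 = 26.1904; wedge = 118 − 114.8571 = 3.1429.
Deadweight loss = ½ × 26.1904 × 3.1429 = $41.16 thousand.

$41.16 thousand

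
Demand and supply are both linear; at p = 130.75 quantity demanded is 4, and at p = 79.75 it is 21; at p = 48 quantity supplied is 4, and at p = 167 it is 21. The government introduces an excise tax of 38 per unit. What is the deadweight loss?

Demand slope = (79.75 − 130.75)/(21 − 4) = −3, so p = 142.75 − 3q.
Supply slope = (167 − 48)/(21 − 4) = 7, so p = 20 + 7q.
Competitive equilibrium: 142.75 − 3q = 20 + 7q → q* = 12.275, p* = 105.925.
With the tax, the buyer price exceeds the seller price by 38: (142.75 − 3q) − (20 + 7q) = 38 → q' = 8.475.
Δq = 12.275 − 8.475 = 3.8; the wedge equals the tax, 38.
DWL = ½ × 3.8 × 38 = 72.20.

72.20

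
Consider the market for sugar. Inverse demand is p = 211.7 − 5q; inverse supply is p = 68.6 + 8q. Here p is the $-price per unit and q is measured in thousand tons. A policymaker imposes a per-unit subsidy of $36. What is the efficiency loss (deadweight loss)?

$49.85 thousand

Competitive equilibrium: 211.7 − 5q = 68.6 + 8q → q* = 11.0077, p* = 156.6615.
The subsidy lowers effective supply by 36: p = 32.6 + 8q.
New quantity: 211.7 − 5q = 32.6 + 8q → q' = 13.7769.
Overproduction Δq = 13.7769 − 11.0077 = 2.7692; wedge = subsidy = 36.
Deadweight loss = ½ × 2.7692 × 36 = $49.85 thousand.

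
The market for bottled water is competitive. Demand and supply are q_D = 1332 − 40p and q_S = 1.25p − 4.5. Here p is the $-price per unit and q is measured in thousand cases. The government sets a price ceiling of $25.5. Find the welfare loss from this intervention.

In inverse form: demand p = 33.3 − 0.025q, supply p = 3.6 + 0.8q.
Competitive equilibrium: 33.3 − 0.025q = 3.6 + 0.8q → q* = 36, p* = 32.4.
At the ceiling p = 25.5, quantity supplied = (25.5 − 3.6)/0.8 = 27.375.
Willingness to pay at q' = 27.375: 33.3 − 0.025·27.375 = 32.6156.
Δq = 36 − 27.375 = 8.625; wedge = 32.6156 − 25.5 = 7.1156.
Deadweight loss = ½ × 8.625 × 7.1156 = $30.69 thousand.

$30.69 thousand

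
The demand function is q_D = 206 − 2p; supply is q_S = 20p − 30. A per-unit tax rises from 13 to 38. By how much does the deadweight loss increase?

1159.09

In inverse form: demand p = 103 − 0.5q, supply p = 1.5 + 0.05q.
Competitive equilibrium: 103 − 0.5q = 1.5 + 0.05q → q* = 184.5455, p* = 10.7273.
For a per-unit tax t: Δq = t/0.55, so DWL = ½·t·(t/0.55) = t²/1.1.
At t = 13: DWL = 153.636. At t = 38: DWL = 1312.727.
Increase = 1312.727 − 153.636 = 1159.09.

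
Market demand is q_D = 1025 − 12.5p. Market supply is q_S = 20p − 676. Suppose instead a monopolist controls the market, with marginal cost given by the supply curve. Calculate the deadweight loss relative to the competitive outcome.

In inverse form: demand p = 82 − 0.08q, supply p = 33.8 + 0.05q.
Competitive equilibrium: 82 − 0.08q = 33.8 + 0.05q → q* = 370.7692, p* = 52.3385.
Marginal revenue: MR = 82 − 0.16q. Set MR = MC: 82 − 0.16q = 33.8 + 0.05q → q_m = 229.5238.
Price p_m = 82 − 0.08·229.5238 = 63.6381; MC(q_m) = 33.8 + 0.05·229.5238 = 45.2762.
Competitive q* = 370.7692, so Δq = 141.2454; wedge = 63.6381 − 45.2762 = 18.3619.
The triangle = ½ × 141.2454 × 18.3619 = 1296.77.

1296.77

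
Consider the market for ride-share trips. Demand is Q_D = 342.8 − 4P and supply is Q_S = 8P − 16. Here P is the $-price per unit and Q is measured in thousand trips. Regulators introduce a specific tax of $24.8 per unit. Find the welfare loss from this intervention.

$820.05 thousand

In inverse form: demand P = 85.7 − 0.25Q, supply P = 2 + 0.125Q.
Competitive equilibrium: 85.7 − 0.25Q = 2 + 0.125Q → Q* = 223.2, P* = 29.9.
With the tax, the buyer price exceeds the seller price by 24.8: (85.7 − 0.25Q) − (2 + 0.125Q) = 24.8 → Q' = 157.0667.
ΔQ = 223.2 − 157.0667 = 66.1333; the wedge equals the tax, 24.8.
DWL = ½ × 66.1333 × 24.8 = $820.05 thousand.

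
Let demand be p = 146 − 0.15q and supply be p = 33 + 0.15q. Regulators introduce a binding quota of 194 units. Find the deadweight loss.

5005.07

Competitive equilibrium: 146 − 0.15q = 33 + 0.15q → q* = 376.6667, p* = 89.5.
At q = 194: demand price = 146 − 0.15·194 = 116.9; supply price = 33 + 0.15·194 = 62.1.
Δq = 376.6667 − 194 = 182.6667; wedge = 116.9 − 62.1 = 54.8.
The triangle = ½ × 182.6667 × 54.8 = 5005.07.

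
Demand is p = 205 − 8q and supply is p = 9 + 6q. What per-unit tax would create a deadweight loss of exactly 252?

84

Competitive equilibrium: 205 − 8q = 9 + 6q → q* = 14, p* = 93.
A tax t gives Δq = t/14 and wedge t, so DWL = t²/28.
t²/28 = 252 → t² = 7056 → t = 84.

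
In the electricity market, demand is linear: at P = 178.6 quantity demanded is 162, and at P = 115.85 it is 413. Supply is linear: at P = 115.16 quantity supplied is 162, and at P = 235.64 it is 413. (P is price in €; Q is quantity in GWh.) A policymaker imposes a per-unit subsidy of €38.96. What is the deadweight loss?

Demand slope = (115.85 − 178.6)/(413 − 162) = −0.25, so P = 219.1 − 0.25Q.
Supply slope = (235.64 − 115.16)/(413 − 162) = 0.48, so P = 37.4 + 0.48Q.
Competitive equilibrium: 219.1 − 0.25Q = 37.4 + 0.48Q → Q* = 248.90411, P* = 156.87397.
The subsidy lowers effective supply by 38.96: P = 0.48Q − 1.56.
New quantity: 219.1 − 0.25Q = 0.48Q − 1.56 → Q' = 302.27397.
Overproduction ΔQ = 302.27397 − 248.90411 = 53.36986; wedge = subsidy = 38.96.
DWL = ½ × 53.36986 × 38.96 = €1039.64.

€1039.64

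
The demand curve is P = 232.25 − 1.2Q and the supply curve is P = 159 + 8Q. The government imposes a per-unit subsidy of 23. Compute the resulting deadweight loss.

28.75

Competitive equilibrium: 232.25 − 1.2Q = 159 + 8Q → Q* = 7.962, P* = 222.6957.
The subsidy lowers effective supply by 23: P = 136 + 8Q.
New quantity: 232.25 − 1.2Q = 136 + 8Q → Q' = 10.462.
Overproduction ΔQ = 10.462 − 7.962 = 2.5; wedge = subsidy = 23.
DWL = ½ × 2.5 × 23 = 28.75.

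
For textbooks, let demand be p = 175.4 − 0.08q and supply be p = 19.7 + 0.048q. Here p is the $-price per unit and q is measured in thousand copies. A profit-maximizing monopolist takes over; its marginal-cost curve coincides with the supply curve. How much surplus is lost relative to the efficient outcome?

$14008.47 thousand

Competitive equilibrium: 175.4 − 0.08q = 19.7 + 0.048q → q* = 1216.40625, p* = 78.0875.
Marginal revenue: MR = 175.4 − 0.16q. Set MR = MC: 175.4 − 0.16q = 19.7 + 0.048q → q_m = 748.557692.
Price p_m = 175.4 − 0.08·748.557692 = 115.515385; MC(q_m) = 19.7 + 0.048·748.557692 = 55.630769.
Competitive q* = 1216.40625, so Δq = 467.848558; wedge = 115.515385 − 55.630769 = 59.884616.
Deadweight loss = ½ × 467.848558 × 59.884616 = $14008.47 thousand.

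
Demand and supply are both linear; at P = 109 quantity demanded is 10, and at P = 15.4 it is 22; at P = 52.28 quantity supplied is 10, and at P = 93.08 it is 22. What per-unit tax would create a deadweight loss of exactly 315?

Demand slope = (15.4 − 109)/(22 − 10) = −7.8, so P = 187 − 7.8Q.
Supply slope = (93.08 − 52.28)/(22 − 10) = 3.4, so P = 18.28 + 3.4Q.
Competitive equilibrium: 187 − 7.8Q = 18.28 + 3.4Q → Q* = 15.0643, P* = 69.4986.
A tax t gives ΔQ = t/11.2 and wedge t, so DWL = t²/22.4.
t²/22.4 = 315 → t² = 7056 → t = 84.

84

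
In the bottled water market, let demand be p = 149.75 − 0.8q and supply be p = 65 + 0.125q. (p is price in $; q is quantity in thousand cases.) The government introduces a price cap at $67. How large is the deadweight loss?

$2644.87 thousand

Competitive equilibrium: 149.75 − 0.8q = 65 + 0.125q → q* = 91.6216, p* = 76.4527.
At the ceiling p = 67, quantity supplied = (67 − 65)/0.125 = 16.
Willingness to pay at q' = 16: 149.75 − 0.8·16 = 136.95.
Δq = 91.6216 − 16 = 75.6216; wedge = 136.95 − 67 = 69.95.
DWL = ½ × 75.6216 × 69.95 = $2644.87 thousand.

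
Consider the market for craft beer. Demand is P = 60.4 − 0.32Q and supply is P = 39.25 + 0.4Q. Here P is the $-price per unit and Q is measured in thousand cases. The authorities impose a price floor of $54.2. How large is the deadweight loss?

Competitive equilibrium: 60.4 − 0.32Q = 39.25 + 0.4Q → Q* = 29.375, P* = 51.
At the floor P = 54.2, quantity demanded = (60.4 − 54.2)/0.32 = 19.375.
Sellers' marginal cost at Q' = 19.375: 39.25 + 0.4·19.375 = 47.
ΔQ = 29.375 − 19.375 = 10; wedge = 54.2 − 47 = 7.2.
Welfare loss = ½ × 10 × 7.2 = $36 thousand.

$36 thousand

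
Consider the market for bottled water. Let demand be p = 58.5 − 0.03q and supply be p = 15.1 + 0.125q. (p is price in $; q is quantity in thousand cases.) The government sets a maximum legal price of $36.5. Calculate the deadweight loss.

$917.40 thousand

Competitive equilibrium: 58.5 − 0.03q = 15.1 + 0.125q → q* = 280, p* = 50.1.
At the ceiling p = 36.5, quantity supplied = (36.5 − 15.1)/0.125 = 171.2.
Willingness to pay at q' = 171.2: 58.5 − 0.03·171.2 = 53.364.
Δq = 280 − 171.2 = 108.8; wedge = 53.364 − 36.5 = 16.864.
DWL = ½ × 108.8 × 16.864 = $917.40 thousand.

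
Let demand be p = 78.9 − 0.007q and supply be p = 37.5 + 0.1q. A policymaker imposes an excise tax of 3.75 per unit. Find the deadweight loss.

Competitive equilibrium: 78.9 − 0.007q = 37.5 + 0.1q → q* = 386.9159, p* = 76.1916.
With the tax, the buyer price exceeds the seller price by 3.75: (78.9 − 0.007q) − (37.5 + 0.1q) = 3.75 → q' = 351.8692.
Δq = 386.9159 − 351.8692 = 35.0467; the wedge equals the tax, 3.75.
Deadweight loss = ½ × 35.0467 × 3.75 = 65.71.

65.71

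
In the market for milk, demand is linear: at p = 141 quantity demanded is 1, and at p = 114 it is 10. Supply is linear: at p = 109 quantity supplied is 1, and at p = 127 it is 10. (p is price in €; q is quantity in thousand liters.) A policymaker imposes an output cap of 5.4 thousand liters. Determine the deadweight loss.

€10 thousand

Demand slope = (114 − 141)/(10 − 1) = −3, so p = 144 − 3q.
Supply slope = (127 − 109)/(10 − 1) = 2, so p = 107 + 2q.
Competitive equilibrium: 144 − 3q = 107 + 2q → q* = 7.4, p* = 121.8.
At q = 5.4: demand price = 144 − 3·5.4 = 127.8; supply price = 107 + 2·5.4 = 117.8.
Δq = 7.4 − 5.4 = 2; wedge = 127.8 − 117.8 = 10.
Deadweight loss = ½ × 2 × 10 = €10 thousand.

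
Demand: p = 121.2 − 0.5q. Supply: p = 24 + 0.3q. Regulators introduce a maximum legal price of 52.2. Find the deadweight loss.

302.50

Competitive equilibrium: 121.2 − 0.5q = 24 + 0.3q → q* = 121.5, p* = 60.45.
At the ceiling p = 52.2, quantity supplied = (52.2 − 24)/0.3 = 94.
Willingness to pay at q' = 94: 121.2 − 0.5·94 = 74.2.
Δq = 121.5 − 94 = 27.5; wedge = 74.2 − 52.2 = 22.
The triangle = ½ × 27.5 × 22 = 302.50.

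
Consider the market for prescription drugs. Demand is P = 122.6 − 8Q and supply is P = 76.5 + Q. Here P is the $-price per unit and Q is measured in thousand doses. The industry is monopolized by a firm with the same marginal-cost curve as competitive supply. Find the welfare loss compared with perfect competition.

Competitive equilibrium: 122.6 − 8Q = 76.5 + Q → Q* = 5.1222, P* = 81.6222.
Marginal revenue: MR = 122.6 − 16Q. Set MR = MC: 122.6 − 16Q = 76.5 + Q → Q_m = 2.7118.
Price P_m = 122.6 − 8·2.7118 = 100.9056; MC(Q_m) = 76.5 + 1·2.7118 = 79.2118.
Competitive Q* = 5.1222, so ΔQ = 2.4104; wedge = 100.9056 − 79.2118 = 21.6938.
Deadweight loss = ½ × 2.4104 × 21.6938 = $26.15 thousand.

$26.15 thousand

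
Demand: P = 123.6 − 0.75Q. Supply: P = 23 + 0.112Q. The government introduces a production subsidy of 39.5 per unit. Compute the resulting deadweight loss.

905.02

Competitive equilibrium: 123.6 − 0.75Q = 23 + 0.112Q → Q* = 116.7053, P* = 36.071.
The subsidy lowers effective supply by 39.5: P = 0.112Q − 16.5.
New quantity: 123.6 − 0.75Q = 0.112Q − 16.5 → Q' = 162.529.
Overproduction ΔQ = 162.529 − 116.7053 = 45.8237; wedge = subsidy = 39.5.
Welfare loss = ½ × 45.8237 × 39.5 = 905.02.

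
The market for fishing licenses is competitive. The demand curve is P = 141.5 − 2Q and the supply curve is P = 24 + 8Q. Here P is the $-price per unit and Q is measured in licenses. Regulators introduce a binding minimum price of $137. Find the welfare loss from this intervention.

$451.25

Competitive equilibrium: 141.5 − 2Q = 24 + 8Q → Q* = 11.75, P* = 118.
At the floor P = 137, quantity demanded = (141.5 − 137)/2 = 2.25.
Sellers' marginal cost at Q' = 2.25: 24 + 8·2.25 = 42.
ΔQ = 11.75 − 2.25 = 9.5; wedge = 137 − 42 = 95.
Welfare loss = ½ × 9.5 × 95 = $451.25.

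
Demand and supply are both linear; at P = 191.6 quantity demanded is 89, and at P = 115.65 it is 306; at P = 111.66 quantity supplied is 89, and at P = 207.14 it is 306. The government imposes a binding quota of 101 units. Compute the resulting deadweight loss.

3142.16

Demand slope = (115.65 − 191.6)/(306 − 89) = −0.35, so P = 222.75 − 0.35Q.
Supply slope = (207.14 − 111.66)/(306 − 89) = 0.44, so P = 72.5 + 0.44Q.
Competitive equilibrium: 222.75 − 0.35Q = 72.5 + 0.44Q → Q* = 190.1899, P* = 156.1835.
At Q = 101: demand price = 222.75 − 0.35·101 = 187.4; supply price = 72.5 + 0.44·101 = 116.94.
ΔQ = 190.1899 − 101 = 89.1899; wedge = 187.4 − 116.94 = 70.46.
Deadweight loss = ½ × 89.1899 × 70.46 = 3142.16.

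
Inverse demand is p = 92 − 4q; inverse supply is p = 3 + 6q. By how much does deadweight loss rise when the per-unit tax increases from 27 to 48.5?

81.16

Competitive equilibrium: 92 − 4q = 3 + 6q → q* = 8.9, p* = 56.4.
For a per-unit tax t: Δq = t/10, so DWL = ½·t·(t/10) = t²/20.
At t = 27: DWL = 36.45. At t = 48.5: DWL = 117.613.
Increase = 117.613 − 36.45 = 81.16.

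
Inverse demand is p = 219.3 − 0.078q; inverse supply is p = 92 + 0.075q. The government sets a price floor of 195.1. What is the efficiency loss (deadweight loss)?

20826.64

Competitive equilibrium: 219.3 − 0.078q = 92 + 0.075q → q* = 832.02614, p* = 154.40196.
At the floor p = 195.1, quantity demanded = (219.3 − 195.1)/0.078 = 310.25641.
Sellers' marginal cost at q' = 310.25641: 92 + 0.075·310.25641 = 115.26923.
Δq = 832.02614 − 310.25641 = 521.76973; wedge = 195.1 − 115.26923 = 79.83077.
Welfare loss = ½ × 521.76973 × 79.83077 = 20826.64.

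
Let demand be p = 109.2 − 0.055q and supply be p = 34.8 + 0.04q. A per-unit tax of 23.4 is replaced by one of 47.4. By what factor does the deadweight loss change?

4.103

Competitive equilibrium: 109.2 − 0.055q = 34.8 + 0.04q → q* = 783.1579, p* = 66.1263.
For a per-unit tax t: Δq = t/0.095, so DWL = ½·t·(t/0.095) = t²/0.19.
At t = 23.4: DWL = 2881.895. At t = 47.4: DWL = 11825.053.
Ratio = (47.4/23.4)² = 4.103.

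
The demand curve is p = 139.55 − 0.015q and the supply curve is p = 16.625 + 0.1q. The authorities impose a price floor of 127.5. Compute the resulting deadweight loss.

4055.62

Competitive equilibrium: 139.55 − 0.015q = 16.625 + 0.1q → q* = 1068.91304, p* = 123.5163.
At the floor p = 127.5, quantity demanded = (139.55 − 127.5)/0.015 = 803.33333.
Sellers' marginal cost at q' = 803.33333: 16.625 + 0.1·803.33333 = 96.95833.
Δq = 1068.91304 − 803.33333 = 265.57971; wedge = 127.5 − 96.95833 = 30.54167.
The triangle = ½ × 265.57971 × 30.54167 = 4055.62.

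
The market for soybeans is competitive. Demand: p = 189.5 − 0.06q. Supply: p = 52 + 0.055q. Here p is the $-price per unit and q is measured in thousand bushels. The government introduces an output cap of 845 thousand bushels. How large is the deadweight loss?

Competitive equilibrium: 189.5 − 0.06q = 52 + 0.055q → q* = 1195.6522, p* = 117.7609.
At q = 845: demand price = 189.5 − 0.06·845 = 138.8; supply price = 52 + 0.055·845 = 98.475.
Δq = 1195.6522 − 845 = 350.6522; wedge = 138.8 − 98.475 = 40.325.
Deadweight loss = ½ × 350.6522 × 40.325 = $7070.02 thousand.

$7070.02 thousand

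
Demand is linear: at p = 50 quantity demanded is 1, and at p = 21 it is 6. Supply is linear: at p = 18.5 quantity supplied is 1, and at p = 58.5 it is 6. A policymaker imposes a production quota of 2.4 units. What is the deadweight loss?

5.38

Demand slope = (21 − 50)/(6 − 1) = −5.8, so p = 55.8 − 5.8q.
Supply slope = (58.5 − 18.5)/(6 − 1) = 8, so p = 10.5 + 8q.
Competitive equilibrium: 55.8 − 5.8q = 10.5 + 8q → q* = 3.2826, p* = 36.7609.
At q = 2.4: demand price = 55.8 − 5.8·2.4 = 41.88; supply price = 10.5 + 8·2.4 = 29.7.
Δq = 3.2826 − 2.4 = 0.8826; wedge = 41.88 − 29.7 = 12.18.
Deadweight loss = ½ × 0.8826 × 12.18 = 5.38.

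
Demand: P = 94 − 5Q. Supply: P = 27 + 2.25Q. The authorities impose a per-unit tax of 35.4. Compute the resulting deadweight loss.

86.42

Competitive equilibrium: 94 − 5Q = 27 + 2.25Q → Q* = 9.24138, P* = 47.7931.
With the tax, the buyer price exceeds the seller price by 35.4: (94 − 5Q) − (27 + 2.25Q) = 35.4 → Q' = 4.35862.
ΔQ = 9.24138 − 4.35862 = 4.88276; the wedge equals the tax, 35.4.
Welfare loss = ½ × 4.88276 × 35.4 = 86.42.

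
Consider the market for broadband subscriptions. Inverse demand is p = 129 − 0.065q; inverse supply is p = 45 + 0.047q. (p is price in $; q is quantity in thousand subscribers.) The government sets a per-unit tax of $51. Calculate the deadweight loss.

$11611.61 thousand

Competitive equilibrium: 129 − 0.065q = 45 + 0.047q → q* = 750, p* = 80.25.
With the tax, the buyer price exceeds the seller price by 51: (129 − 0.065q) − (45 + 0.047q) = 51 → q' = 294.6429.
Δq = 750 − 294.6429 = 455.3571; the wedge equals the tax, 51.
Welfare loss = ½ × 455.3571 × 51 = $11611.61 thousand.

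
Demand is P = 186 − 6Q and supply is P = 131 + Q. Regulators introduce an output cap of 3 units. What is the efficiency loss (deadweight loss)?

Competitive equilibrium: 186 − 6Q = 131 + Q → Q* = 7.8571, P* = 138.8571.
At Q = 3: demand price = 186 − 6·3 = 168; supply price = 131 + 1·3 = 134.
ΔQ = 7.8571 − 3 = 4.8571; wedge = 168 − 134 = 34.
Welfare loss = ½ × 4.8571 × 34 = 82.57.

82.57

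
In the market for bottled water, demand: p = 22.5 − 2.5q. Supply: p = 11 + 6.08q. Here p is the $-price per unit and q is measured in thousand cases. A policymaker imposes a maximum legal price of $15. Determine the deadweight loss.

$2 thousand

Competitive equilibrium: 22.5 − 2.5q = 11 + 6.08q → q* = 1.3403, p* = 19.1492.
At the ceiling p = 15, quantity supplied = (15 − 11)/6.08 = 0.6579.
Willingness to pay at q' = 0.6579: 22.5 − 2.5·0.6579 = 20.8553.
Δq = 1.3403 − 0.6579 = 0.6824; wedge = 20.8553 − 15 = 5.8553.
Welfare loss = ½ × 0.6824 × 5.8553 = $2 thousand.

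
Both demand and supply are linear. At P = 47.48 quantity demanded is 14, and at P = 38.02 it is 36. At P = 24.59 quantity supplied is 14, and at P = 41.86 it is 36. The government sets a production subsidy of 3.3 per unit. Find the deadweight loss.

Demand slope = (38.02 − 47.48)/(36 − 14) = −0.43, so P = 53.5 − 0.43Q.
Supply slope = (41.86 − 24.59)/(36 − 14) = 0.785, so P = 13.6 + 0.785Q.
Competitive equilibrium: 53.5 − 0.43Q = 13.6 + 0.785Q → Q* = 32.8395, P* = 39.379.
The subsidy lowers effective supply by 3.3: P = 10.3 + 0.785Q.
New quantity: 53.5 − 0.43Q = 10.3 + 0.785Q → Q' = 35.5556.
Overproduction ΔQ = 35.5556 − 32.8395 = 2.7161; wedge = subsidy = 3.3.
DWL = ½ × 2.7161 × 3.3 = 4.48.

4.48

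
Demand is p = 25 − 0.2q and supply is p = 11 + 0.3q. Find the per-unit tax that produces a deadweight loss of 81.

9

Competitive equilibrium: 25 − 0.2q = 11 + 0.3q → q* = 28, p* = 19.4.
A tax t gives Δq = t/0.5 and wedge t, so DWL = t²/1.
t²/1 = 81 → t² = 81 → t = 9.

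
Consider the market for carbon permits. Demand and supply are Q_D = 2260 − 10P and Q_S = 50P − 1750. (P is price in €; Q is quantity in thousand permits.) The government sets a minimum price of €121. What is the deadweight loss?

€17604.17 thousand

In inverse form: demand P = 226 − 0.1Q, supply P = 35 + 0.02Q.
Competitive equilibrium: 226 − 0.1Q = 35 + 0.02Q → Q* = 1591.6667, P* = 66.8333.
At the floor P = 121, quantity demanded = (226 − 121)/0.1 = 1050.
Sellers' marginal cost at Q' = 1050: 35 + 0.02·1050 = 56.
ΔQ = 1591.6667 − 1050 = 541.6667; wedge = 121 − 56 = 65.
Welfare loss = ½ × 541.6667 × 65 = €17604.17 thousand.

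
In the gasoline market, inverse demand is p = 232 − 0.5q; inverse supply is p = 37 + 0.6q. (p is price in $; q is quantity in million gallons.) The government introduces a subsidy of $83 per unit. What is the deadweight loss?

Competitive equilibrium: 232 − 0.5q = 37 + 0.6q → q* = 177.27273, p* = 143.36364.
The subsidy lowers effective supply by 83: p = 0.6q − 46.
New quantity: 232 − 0.5q = 0.6q − 46 → q' = 252.72727.
Overproduction Δq = 252.72727 − 177.27273 = 75.45454; wedge = subsidy = 83.
The triangle = ½ × 75.45454 × 83 = $3131.36 million.

$3131.36 million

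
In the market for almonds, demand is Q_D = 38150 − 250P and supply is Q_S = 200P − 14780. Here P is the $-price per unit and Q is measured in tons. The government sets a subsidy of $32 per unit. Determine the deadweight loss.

In inverse form: demand P = 152.6 − 0.004Q, supply P = 73.9 + 0.005Q.
Competitive equilibrium: 152.6 − 0.004Q = 73.9 + 0.005Q → Q* = 8744.4444, P* = 117.6222.
The subsidy lowers effective supply by 32: P = 41.9 + 0.005Q.
New quantity: 152.6 − 0.004Q = 41.9 + 0.005Q → Q' = 12300.
Overproduction ΔQ = 12300 − 8744.4444 = 3555.5556; wedge = subsidy = 32.
DWL = ½ × 3555.5556 × 32 = $56888.89.

$56888.89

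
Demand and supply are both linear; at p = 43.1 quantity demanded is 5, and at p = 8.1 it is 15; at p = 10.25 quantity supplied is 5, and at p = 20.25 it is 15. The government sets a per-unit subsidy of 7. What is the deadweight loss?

Demand slope = (8.1 − 43.1)/(15 − 5) = −3.5, so p = 60.6 − 3.5q.
Supply slope = (20.25 − 10.25)/(15 − 5) = 1, so p = 5.25 + q.
Competitive equilibrium: 60.6 − 3.5q = 5.25 + q → q* = 12.3, p* = 17.55.
The subsidy lowers effective supply by 7: p = q − 1.75.
New quantity: 60.6 − 3.5q = q − 1.75 → q' = 13.8556.
Overproduction Δq = 13.8556 − 12.3 = 1.5556; wedge = subsidy = 7.
DWL = ½ × 1.5556 × 7 = 5.44.

5.44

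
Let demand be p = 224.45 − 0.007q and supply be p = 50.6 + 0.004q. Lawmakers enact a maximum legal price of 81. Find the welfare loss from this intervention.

370230.11

Competitive equilibrium: 224.45 − 0.007q = 50.6 + 0.004q → q* = 15804.54545, p* = 113.81818.
At the ceiling p = 81, quantity supplied = (81 − 50.6)/0.004 = 7600.
Willingness to pay at q' = 7600: 224.45 − 0.007·7600 = 171.25.
Δq = 15804.54545 − 7600 = 8204.54545; wedge = 171.25 − 81 = 90.25.
Deadweight loss = ½ × 8204.54545 × 90.25 = 370230.11.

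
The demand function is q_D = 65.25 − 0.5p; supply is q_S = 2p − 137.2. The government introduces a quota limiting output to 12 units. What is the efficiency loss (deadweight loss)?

In inverse form: demand p = 130.5 − 2q, supply p = 68.6 + 0.5q.
Competitive equilibrium: 130.5 − 2q = 68.6 + 0.5q → q* = 24.76, p* = 80.98.
At q = 12: demand price = 130.5 − 2·12 = 106.5; supply price = 68.6 + 0.5·12 = 74.6.
Δq = 24.76 − 12 = 12.76; wedge = 106.5 − 74.6 = 31.9.
The triangle = ½ × 12.76 × 31.9 = 203.522.

203.522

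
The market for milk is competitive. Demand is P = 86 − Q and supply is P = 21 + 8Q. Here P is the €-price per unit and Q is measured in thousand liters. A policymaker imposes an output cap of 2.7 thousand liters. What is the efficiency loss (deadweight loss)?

€92.03 thousand

Competitive equilibrium: 86 − Q = 21 + 8Q → Q* = 7.2222, P* = 78.7778.
At Q = 2.7: demand price = 86 − 1·2.7 = 83.3; supply price = 21 + 8·2.7 = 42.6.
ΔQ = 7.2222 − 2.7 = 4.5222; wedge = 83.3 − 42.6 = 40.7.
The triangle = ½ × 4.5222 × 40.7 = €92.03 thousand.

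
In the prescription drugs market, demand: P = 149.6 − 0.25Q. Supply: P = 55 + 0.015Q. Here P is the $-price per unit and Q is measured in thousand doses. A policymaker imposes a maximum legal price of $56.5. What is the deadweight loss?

$8750.21 thousand

Competitive equilibrium: 149.6 − 0.25Q = 55 + 0.015Q → Q* = 356.9811, P* = 60.3547.
At the ceiling P = 56.5, quantity supplied = (56.5 − 55)/0.015 = 100.
Willingness to pay at Q' = 100: 149.6 − 0.25·100 = 124.6.
ΔQ = 356.9811 − 100 = 256.9811; wedge = 124.6 − 56.5 = 68.1.
The triangle = ½ × 256.9811 × 68.1 = $8750.21 thousand.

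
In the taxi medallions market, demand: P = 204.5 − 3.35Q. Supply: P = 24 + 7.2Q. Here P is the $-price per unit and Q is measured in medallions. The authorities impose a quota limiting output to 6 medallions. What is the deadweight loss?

Competitive equilibrium: 204.5 − 3.35Q = 24 + 7.2Q → Q* = 17.109, P* = 147.1848.
At Q = 6: demand price = 204.5 − 3.35·6 = 184.4; supply price = 24 + 7.2·6 = 67.2.
ΔQ = 17.109 − 6 = 11.109; wedge = 184.4 − 67.2 = 117.2.
The triangle = ½ × 11.109 × 117.2 = $650.99.

$650.99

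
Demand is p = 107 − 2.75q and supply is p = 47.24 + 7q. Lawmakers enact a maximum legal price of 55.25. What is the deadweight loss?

121.14

Competitive equilibrium: 107 − 2.75q = 47.24 + 7q → q* = 6.1292, p* = 90.1446.
At the ceiling p = 55.25, quantity supplied = (55.25 − 47.24)/7 = 1.1443.
Willingness to pay at q' = 1.1443: 107 − 2.75·1.1443 = 103.8532.
Δq = 6.1292 − 1.1443 = 4.9849; wedge = 103.8532 − 55.25 = 48.6032.
DWL = ½ × 4.9849 × 48.6032 = 121.14.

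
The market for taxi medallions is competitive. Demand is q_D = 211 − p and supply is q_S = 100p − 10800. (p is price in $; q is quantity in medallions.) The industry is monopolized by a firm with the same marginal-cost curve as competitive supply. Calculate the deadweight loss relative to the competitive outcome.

$1299.96

In inverse form: demand p = 211 − q, supply p = 108 + 0.01q.
Competitive equilibrium: 211 − q = 108 + 0.01q → q* = 101.9802, p* = 109.0198.
Marginal revenue: MR = 211 − 2q. Set MR = MC: 211 − 2q = 108 + 0.01q → q_m = 51.2438.
Price p_m = 211 − 1·51.2438 = 159.7562; MC(q_m) = 108 + 0.01·51.2438 = 108.5124.
Competitive q* = 101.9802, so Δq = 50.7364; wedge = 159.7562 − 108.5124 = 51.2438.
Deadweight loss = ½ × 50.7364 × 51.2438 = $1299.96.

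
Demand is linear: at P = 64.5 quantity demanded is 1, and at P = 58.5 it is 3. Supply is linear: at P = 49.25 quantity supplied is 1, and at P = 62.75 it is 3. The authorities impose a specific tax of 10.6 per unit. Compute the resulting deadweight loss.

5.76

Demand slope = (58.5 − 64.5)/(3 − 1) = −3, so P = 67.5 − 3Q.
Supply slope = (62.75 − 49.25)/(3 − 1) = 6.75, so P = 42.5 + 6.75Q.
Competitive equilibrium: 67.5 − 3Q = 42.5 + 6.75Q → Q* = 2.5641, P* = 59.8077.
With the tax, the buyer price exceeds the seller price by 10.6: (67.5 − 3Q) − (42.5 + 6.75Q) = 10.6 → Q' = 1.4769.
ΔQ = 2.5641 − 1.4769 = 1.0872; the wedge equals the tax, 10.6.
The triangle = ½ × 1.0872 × 10.6 = 5.76.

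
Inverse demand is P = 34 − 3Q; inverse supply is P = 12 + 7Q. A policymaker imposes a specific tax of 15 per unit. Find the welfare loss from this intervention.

Competitive equilibrium: 34 − 3Q = 12 + 7Q → Q* = 2.2, P* = 27.4.
With the tax, the buyer price exceeds the seller price by 15: (34 − 3Q) − (12 + 7Q) = 15 → Q' = 0.7.
ΔQ = 2.2 − 0.7 = 1.5; the wedge equals the tax, 15.
DWL = ½ × 1.5 × 15 = 11.25.

11.25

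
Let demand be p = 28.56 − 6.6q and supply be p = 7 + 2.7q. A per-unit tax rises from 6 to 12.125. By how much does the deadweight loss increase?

5.97

Competitive equilibrium: 28.56 − 6.6q = 7 + 2.7q → q* = 2.3183, p* = 13.2594.
For a per-unit tax t: Δq = t/9.3, so DWL = ½·t·(t/9.3) = t²/18.6.
At t = 6: DWL = 1.935. At t = 12.125: DWL = 7.904.
Increase = 7.904 − 1.935 = 5.97.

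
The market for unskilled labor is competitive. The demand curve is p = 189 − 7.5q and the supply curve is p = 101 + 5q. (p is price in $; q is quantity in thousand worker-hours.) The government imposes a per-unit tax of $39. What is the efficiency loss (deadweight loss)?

$60.84 thousand

Competitive equilibrium: 189 − 7.5q = 101 + 5q → q* = 7.04, p* = 136.2.
With the tax, the buyer price exceeds the seller price by 39: (189 − 7.5q) − (101 + 5q) = 39 → q' = 3.92.
Δq = 7.04 − 3.92 = 3.12; the wedge equals the tax, 39.
The triangle = ½ × 3.12 × 39 = $60.84 thousand.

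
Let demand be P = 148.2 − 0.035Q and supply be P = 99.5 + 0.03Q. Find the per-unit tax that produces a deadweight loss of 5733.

27.3

Competitive equilibrium: 148.2 − 0.035Q = 99.5 + 0.03Q → Q* = 749.2308, P* = 121.9769.
A tax t gives ΔQ = t/0.065 and wedge t, so DWL = t²/0.13.
t²/0.13 = 5733 → t² = 745.29 → t = 27.3.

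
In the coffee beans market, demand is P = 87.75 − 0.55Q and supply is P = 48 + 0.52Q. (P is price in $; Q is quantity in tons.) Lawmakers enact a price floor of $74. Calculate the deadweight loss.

$78.97

Competitive equilibrium: 87.75 − 0.55Q = 48 + 0.52Q → Q* = 37.1495, P* = 67.3178.
At the floor P = 74, quantity demanded = (87.75 − 74)/0.55 = 25.
Sellers' marginal cost at Q' = 25: 48 + 0.52·25 = 61.
ΔQ = 37.1495 − 25 = 12.1495; wedge = 74 − 61 = 13.
DWL = ½ × 12.1495 × 13 = $78.97.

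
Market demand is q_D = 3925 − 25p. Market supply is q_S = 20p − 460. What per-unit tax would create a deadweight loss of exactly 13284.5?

48.9

In inverse form: demand p = 157 − 0.04q, supply p = 23 + 0.05q.
Competitive equilibrium: 157 − 0.04q = 23 + 0.05q → q* = 1488.8889, p* = 97.4444.
A tax t gives Δq = t/0.09 and wedge t, so DWL = t²/0.18.
t²/0.18 = 13284.5 → t² = 2391.21 → t = 48.9.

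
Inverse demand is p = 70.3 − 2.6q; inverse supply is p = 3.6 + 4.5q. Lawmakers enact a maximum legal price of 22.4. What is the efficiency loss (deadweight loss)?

96.61

Competitive equilibrium: 70.3 − 2.6q = 3.6 + 4.5q → q* = 9.3944, p* = 45.8746.
At the ceiling p = 22.4, quantity supplied = (22.4 − 3.6)/4.5 = 4.1778.
Willingness to pay at q' = 4.1778: 70.3 − 2.6·4.1778 = 59.4377.
Δq = 9.3944 − 4.1778 = 5.2166; wedge = 59.4377 − 22.4 = 37.0377.
DWL = ½ × 5.2166 × 37.0377 = 96.61.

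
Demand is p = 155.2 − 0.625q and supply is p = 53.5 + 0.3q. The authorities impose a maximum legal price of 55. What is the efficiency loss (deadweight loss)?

Competitive equilibrium: 155.2 − 0.625q = 53.5 + 0.3q → q* = 109.9459, p* = 86.4838.
At the ceiling p = 55, quantity supplied = (55 − 53.5)/0.3 = 5.
Willingness to pay at q' = 5: 155.2 − 0.625·5 = 152.075.
Δq = 109.9459 − 5 = 104.9459; wedge = 152.075 − 55 = 97.075.
Welfare loss = ½ × 104.9459 × 97.075 = 5093.81.

5093.81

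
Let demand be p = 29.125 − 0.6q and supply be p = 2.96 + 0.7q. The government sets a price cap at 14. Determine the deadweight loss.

12.33

Competitive equilibrium: 29.125 − 0.6q = 2.96 + 0.7q → q* = 20.1269, p* = 17.0488.
At the ceiling p = 14, quantity supplied = (14 − 2.96)/0.7 = 15.7714.
Willingness to pay at q' = 15.7714: 29.125 − 0.6·15.7714 = 19.6622.
Δq = 20.1269 − 15.7714 = 4.3555; wedge = 19.6622 − 14 = 5.6622.
DWL = ½ × 4.3555 × 5.6622 = 12.33.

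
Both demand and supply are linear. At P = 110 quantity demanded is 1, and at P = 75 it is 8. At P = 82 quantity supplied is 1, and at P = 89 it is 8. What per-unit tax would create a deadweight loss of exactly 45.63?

Demand slope = (75 − 110)/(8 − 1) = −5, so P = 115 − 5Q.
Supply slope = (89 − 82)/(8 − 1) = 1, so P = 81 + Q.
Competitive equilibrium: 115 − 5Q = 81 + Q → Q* = 5.6667, P* = 86.6667.
A tax t gives ΔQ = t/6 and wedge t, so DWL = t²/12.
t²/12 = 45.63 → t² = 547.56 → t = 23.4.

23.4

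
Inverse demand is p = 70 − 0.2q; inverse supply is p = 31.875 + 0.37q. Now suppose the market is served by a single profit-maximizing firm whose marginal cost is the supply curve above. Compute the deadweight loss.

Competitive equilibrium: 70 − 0.2q = 31.875 + 0.37q → q* = 66.886, p* = 56.6228.
Marginal revenue: MR = 70 − 0.4q. Set MR = MC: 70 − 0.4q = 31.875 + 0.37q → q_m = 49.513.
Price p_m = 70 − 0.2·49.513 = 60.0974; MC(q_m) = 31.875 + 0.37·49.513 = 50.1948.
Competitive q* = 66.886, so Δq = 17.373; wedge = 60.0974 − 50.1948 = 9.9026.
The triangle = ½ × 17.373 × 9.9026 = 86.02.

86.02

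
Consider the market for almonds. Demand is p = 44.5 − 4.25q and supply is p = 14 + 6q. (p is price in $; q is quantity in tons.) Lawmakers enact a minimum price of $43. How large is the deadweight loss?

$35.25

Competitive equilibrium: 44.5 − 4.25q = 14 + 6q → q* = 2.9756, p* = 31.8537.
At the floor p = 43, quantity demanded = (44.5 − 43)/4.25 = 0.3529.
Sellers' marginal cost at q' = 0.3529: 14 + 6·0.3529 = 16.1174.
Δq = 2.9756 − 0.3529 = 2.6227; wedge = 43 − 16.1174 = 26.8826.
Welfare loss = ½ × 2.6227 × 26.8826 = $35.25.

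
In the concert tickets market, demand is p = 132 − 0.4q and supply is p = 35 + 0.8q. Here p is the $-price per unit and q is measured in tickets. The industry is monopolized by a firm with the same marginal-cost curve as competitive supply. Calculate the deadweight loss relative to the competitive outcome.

Competitive equilibrium: 132 − 0.4q = 35 + 0.8q → q* = 80.8333, p* = 99.6667.
Marginal revenue: MR = 132 − 0.8q. Set MR = MC: 132 − 0.8q = 35 + 0.8q → q_m = 60.625.
Price p_m = 132 − 0.4·60.625 = 107.75; MC(q_m) = 35 + 0.8·60.625 = 83.5.
Competitive q* = 80.8333, so Δq = 20.2083; wedge = 107.75 − 83.5 = 24.25.
Deadweight loss = ½ × 20.2083 × 24.25 = $245.03.

$245.03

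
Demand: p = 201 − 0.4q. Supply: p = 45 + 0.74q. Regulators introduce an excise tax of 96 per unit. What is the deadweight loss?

Competitive equilibrium: 201 − 0.4q = 45 + 0.74q → q* = 136.84211, p* = 146.26316.
With the tax, the buyer price exceeds the seller price by 96: (201 − 0.4q) − (45 + 0.74q) = 96 → q' = 52.63158.
Δq = 136.84211 − 52.63158 = 84.21053; the wedge equals the tax, 96.
Deadweight loss = ½ × 84.21053 × 96 = 4042.11.

4042.11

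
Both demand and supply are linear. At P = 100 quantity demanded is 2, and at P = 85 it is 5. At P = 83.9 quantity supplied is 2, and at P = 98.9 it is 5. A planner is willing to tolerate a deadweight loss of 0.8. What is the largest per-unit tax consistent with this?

4

Demand slope = (85 − 100)/(5 − 2) = −5, so P = 110 − 5Q.
Supply slope = (98.9 − 83.9)/(5 − 2) = 5, so P = 73.9 + 5Q.
Competitive equilibrium: 110 − 5Q = 73.9 + 5Q → Q* = 3.61, P* = 91.95.
A tax t gives ΔQ = t/10 and wedge t, so DWL = t²/20.
t²/20 = 0.8 → t² = 16 → t = 4.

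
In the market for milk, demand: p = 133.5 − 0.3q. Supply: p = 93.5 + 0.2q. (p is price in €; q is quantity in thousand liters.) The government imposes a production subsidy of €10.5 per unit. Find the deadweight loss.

€110.25 thousand

Competitive equilibrium: 133.5 − 0.3q = 93.5 + 0.2q → q* = 80, p* = 109.5.
The subsidy lowers effective supply by 10.5: p = 83 + 0.2q.
New quantity: 133.5 − 0.3q = 83 + 0.2q → q' = 101.
Overproduction Δq = 101 − 80 = 21; wedge = subsidy = 10.5.
Deadweight loss = ½ × 21 × 10.5 = €110.25 thousand.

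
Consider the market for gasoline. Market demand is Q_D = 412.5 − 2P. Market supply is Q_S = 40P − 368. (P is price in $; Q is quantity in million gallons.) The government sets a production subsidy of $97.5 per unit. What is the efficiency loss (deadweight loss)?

In inverse form: demand P = 206.25 − 0.5Q, supply P = 9.2 + 0.025Q.
Competitive equilibrium: 206.25 − 0.5Q = 9.2 + 0.025Q → Q* = 375.3333, P* = 18.5833.
The subsidy lowers effective supply by 97.5: P = 0.025Q − 88.3.
New quantity: 206.25 − 0.5Q = 0.025Q − 88.3 → Q' = 561.0476.
Overproduction ΔQ = 561.0476 − 375.3333 = 185.7143; wedge = subsidy = 97.5.
The triangle = ½ × 185.7143 × 97.5 = $9053.57 million.

$9053.57 million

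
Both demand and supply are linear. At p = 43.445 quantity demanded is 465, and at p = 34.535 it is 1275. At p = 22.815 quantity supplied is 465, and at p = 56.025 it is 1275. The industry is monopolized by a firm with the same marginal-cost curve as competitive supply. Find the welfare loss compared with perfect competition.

588.60

Demand slope = (34.535 − 43.445)/(1275 − 465) = −0.011, so p = 48.56 − 0.011q.
Supply slope = (56.025 − 22.815)/(1275 − 465) = 0.041, so p = 3.75 + 0.041q.
Competitive equilibrium: 48.56 − 0.011q = 3.75 + 0.041q → q* = 861.7308, p* = 39.081.
Marginal revenue: MR = 48.56 − 0.022q. Set MR = MC: 48.56 − 0.022q = 3.75 + 0.041q → q_m = 711.2698.
Price p_m = 48.56 − 0.011·711.2698 = 40.736; MC(q_m) = 3.75 + 0.041·711.2698 = 32.9121.
Competitive q* = 861.7308, so Δq = 150.461; wedge = 40.736 − 32.9121 = 7.8239.
DWL = ½ × 150.461 × 7.8239 = 588.60.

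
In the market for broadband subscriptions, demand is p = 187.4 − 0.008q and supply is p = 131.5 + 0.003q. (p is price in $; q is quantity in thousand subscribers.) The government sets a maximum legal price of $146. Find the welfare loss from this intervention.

Competitive equilibrium: 187.4 − 0.008q = 131.5 + 0.003q → q* = 5081.81818, p* = 146.74545.
At the ceiling p = 146, quantity supplied = (146 − 131.5)/0.003 = 4833.33333.
Willingness to pay at q' = 4833.33333: 187.4 − 0.008·4833.33333 = 148.73333.
Δq = 5081.81818 − 4833.33333 = 248.48485; wedge = 148.73333 − 146 = 2.73333.
Deadweight loss = ½ × 248.48485 × 2.73333 = $339.60 thousand.

$339.60 thousand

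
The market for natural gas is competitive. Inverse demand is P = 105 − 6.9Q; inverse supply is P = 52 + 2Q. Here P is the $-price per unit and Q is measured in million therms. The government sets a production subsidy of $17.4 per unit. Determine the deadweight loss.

Competitive equilibrium: 105 − 6.9Q = 52 + 2Q → Q* = 5.9551, P* = 63.9101.
The subsidy lowers effective supply by 17.4: P = 34.6 + 2Q.
New quantity: 105 − 6.9Q = 34.6 + 2Q → Q' = 7.9101.
Overproduction ΔQ = 7.9101 − 5.9551 = 1.955; wedge = subsidy = 17.4.
Deadweight loss = ½ × 1.955 × 17.4 = $17.01 million.

$17.01 million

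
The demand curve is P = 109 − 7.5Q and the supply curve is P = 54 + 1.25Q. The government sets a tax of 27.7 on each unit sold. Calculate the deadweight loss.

43.85

Competitive equilibrium: 109 − 7.5Q = 54 + 1.25Q → Q* = 6.28571, P* = 61.85714.
With the tax, the buyer price exceeds the seller price by 27.7: (109 − 7.5Q) − (54 + 1.25Q) = 27.7 → Q' = 3.12.
ΔQ = 6.28571 − 3.12 = 3.16571; the wedge equals the tax, 27.7.
Deadweight loss = ½ × 3.16571 × 27.7 = 43.85.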